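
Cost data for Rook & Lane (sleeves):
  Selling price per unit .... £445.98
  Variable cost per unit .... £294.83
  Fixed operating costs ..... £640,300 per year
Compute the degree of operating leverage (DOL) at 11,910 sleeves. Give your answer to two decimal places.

1.55

At 11,910 units, contribution = 11,910 × £151.15 = £1,800,196.50.
Operating income = contribution − fixed costs = £1,800,196.50 − £640,300 = £1,159,896.50.
DOL = contribution ÷ EBIT = £1,800,196.50 ÷ £1,159,896.50 = 1.5520.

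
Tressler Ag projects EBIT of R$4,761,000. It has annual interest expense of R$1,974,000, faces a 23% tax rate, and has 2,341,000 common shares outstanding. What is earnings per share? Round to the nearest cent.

R$0.92

Interest = R$1,974,000.00, so EBT = R$4,761,000 − R$1,974,000.00 = R$2,787,000.00.
After tax at 23%: net income = R$2,787,000.00 × 0.77 = R$2,145,990.00.
Per share: R$2,145,990.00 / 2,341,000 shares = R$0.92.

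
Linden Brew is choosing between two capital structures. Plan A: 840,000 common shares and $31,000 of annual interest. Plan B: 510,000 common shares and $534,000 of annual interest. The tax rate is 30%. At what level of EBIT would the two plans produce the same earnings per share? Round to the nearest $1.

At indifference, (EBIT − 31,000)(1 − t)/840,000 = (EBIT − 534,000)(1 − t)/510,000.
The (1 − t) factor cancels: (EBIT − 31,000) × 510,000 = (EBIT − 534,000) × 840,000.
Solving, EBIT = (534,000·840,000 − 31,000·510,000) / (840,000 − 510,000) = 432,750,000,000 / 330,000 = 1,311,363.64.

$1,311,364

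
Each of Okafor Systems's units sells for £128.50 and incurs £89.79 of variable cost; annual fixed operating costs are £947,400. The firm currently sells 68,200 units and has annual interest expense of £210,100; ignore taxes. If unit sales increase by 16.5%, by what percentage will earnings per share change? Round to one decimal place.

Contribution at this volume is 68,200 × £38.71 = £2,640,022.00.
EBIT = £2,640,022.00 − £947,400 = £1,692,622.00.
Interest = £210,100.00, so EBIT − I = £1,482,522.00.
DCL = total CM / (EBIT − I) = £2,640,022.00 / £1,482,522.00 = 1.7808.
%ΔEPS = DCL × %ΔSales = 1.7808 × +16.5% = +29.4%.

+29.4%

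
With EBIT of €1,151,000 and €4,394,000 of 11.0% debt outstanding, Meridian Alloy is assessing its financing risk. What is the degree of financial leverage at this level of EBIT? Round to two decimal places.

Interest = €483,340.00.
Degree of financial leverage = EBIT / (EBIT − interest) = €1,151,000 / €667,660.00 = 1.7239.

1.72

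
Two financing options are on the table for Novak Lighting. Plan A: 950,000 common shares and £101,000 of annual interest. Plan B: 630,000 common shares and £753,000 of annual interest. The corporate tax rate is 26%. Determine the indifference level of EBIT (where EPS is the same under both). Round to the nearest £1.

£2,036,625

Set EPS_A = EPS_B: (EBIT − £101,000)(1 − 0.26) ÷ 950,000 = (EBIT − £753,000)(1 − 0.26) ÷ 630,000.
Cancelling (1 − t) and cross-multiplying: 630,000·(EBIT − 101,000) = 950,000·(EBIT − 753,000).
EBIT × (950,000 − 630,000) = 753,000 × 950,000 − 101,000 × 630,000 = 651,720,000,000, so EBIT = 651,720,000,000 ÷ 320,000 = 2,036,625.00.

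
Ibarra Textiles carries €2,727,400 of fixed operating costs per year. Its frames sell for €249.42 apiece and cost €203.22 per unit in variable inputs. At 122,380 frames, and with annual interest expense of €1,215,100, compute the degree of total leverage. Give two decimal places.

Total contribution margin = 122,380 × €46.20 = €5,653,956.00.
EBIT = €5,653,956.00 − €2,727,400 = €2,926,556.00. Interest = €1,215,100.00, so EBIT − I = €1,711,456.00.
DCL = contribution ÷ (EBIT − I) = €5,653,956.00 ÷ €1,711,456.00 = 3.3036.

3.30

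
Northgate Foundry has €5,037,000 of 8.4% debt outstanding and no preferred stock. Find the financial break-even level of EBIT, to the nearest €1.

Annual interest = 8.4% × €5,037,000 = €423,108.00.
With no preferred dividends, EPS = 0 when EBIT exactly covers interest, so the financial break-even EBIT is €423,108.00.

€423,108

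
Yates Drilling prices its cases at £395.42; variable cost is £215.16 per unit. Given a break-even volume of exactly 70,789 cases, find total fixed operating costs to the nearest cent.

£12,760,425.14

Unit CM = price − variable cost = £395.42 − £215.16 = £180.26.
Fixed costs = break-even units × CM = 70,789 × £180.26 = £12,760,425.14.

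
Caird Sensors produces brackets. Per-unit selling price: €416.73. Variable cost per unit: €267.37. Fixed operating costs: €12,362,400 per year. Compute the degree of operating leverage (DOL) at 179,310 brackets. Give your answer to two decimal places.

1.86

Contribution at this volume is 179,310 × €149.36 = €26,781,741.60.
Subtracting fixed costs: EBIT = €26,781,741.60 − €12,362,400 = €14,419,341.60.
DOL = contribution ÷ EBIT = €26,781,741.60 ÷ €14,419,341.60 = 1.8573.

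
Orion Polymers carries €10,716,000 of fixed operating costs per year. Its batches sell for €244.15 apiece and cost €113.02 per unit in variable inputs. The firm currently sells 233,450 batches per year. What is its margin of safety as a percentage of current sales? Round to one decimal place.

65.0%

Each unit contributes €244.15 − €113.02 = €131.13. Break-even units = €10,716,000 ÷ €131.13 = 81,720.43; break-even revenue = 81,720.43 × €244.15 = €19,952,043.01.
Actual sales revenue = 233,450 × €244.15 = €56,996,817.50.
Margin of safety = (€56,996,817.50 − €19,952,043.01) ÷ €56,996,817.50 = 65.0%.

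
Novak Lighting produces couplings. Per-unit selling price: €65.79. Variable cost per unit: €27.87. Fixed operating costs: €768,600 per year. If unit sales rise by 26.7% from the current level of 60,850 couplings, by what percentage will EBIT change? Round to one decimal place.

At 60,850 units, contribution = 60,850 × €37.92 = €2,307,432.00.
Operating income = contribution − fixed costs = €2,307,432.00 − €768,600 = €1,538,832.00.
So DOL = total CM / EBIT = €2,307,432.00 / €1,538,832.00 = 1.4995.
%ΔEBIT = DOL × %ΔSales = 1.4995 × +26.7% = +40.0%.

+40.0%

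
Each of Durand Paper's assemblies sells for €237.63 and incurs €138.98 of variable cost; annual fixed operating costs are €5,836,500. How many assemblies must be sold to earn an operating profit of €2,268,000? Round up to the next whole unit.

Unit CM = price − variable cost = €237.63 − €138.98 = €98.65.
Required volume = (fixed costs + target profit) ÷ CM = (€5,836,500 + €2,268,000) ÷ €98.65 = 82,154.08, so 82,155 assemblies.

82,155 assemblies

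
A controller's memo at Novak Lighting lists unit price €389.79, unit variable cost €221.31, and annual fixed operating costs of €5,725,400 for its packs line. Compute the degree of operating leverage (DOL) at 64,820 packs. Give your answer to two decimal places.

2.10

Contribution at this volume is 64,820 × €168.48 = €10,920,873.60.
Subtracting fixed costs: EBIT = €10,920,873.60 − €5,725,400 = €5,195,473.60.
DOL = contribution ÷ EBIT = €10,920,873.60 ÷ €5,195,473.60 = 2.1020.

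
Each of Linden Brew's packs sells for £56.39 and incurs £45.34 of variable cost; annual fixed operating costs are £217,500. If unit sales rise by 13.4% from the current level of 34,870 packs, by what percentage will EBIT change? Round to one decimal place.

+30.8%

Total contribution margin = 34,870 × £11.05 = £385,313.50.
Operating income = contribution − fixed costs = £385,313.50 − £217,500 = £167,813.50.
Degree of operating leverage = £385,313.50 / £167,813.50 = 2.2961.
So EBIT moves 2.2961 × (+13.4%) = +30.8%.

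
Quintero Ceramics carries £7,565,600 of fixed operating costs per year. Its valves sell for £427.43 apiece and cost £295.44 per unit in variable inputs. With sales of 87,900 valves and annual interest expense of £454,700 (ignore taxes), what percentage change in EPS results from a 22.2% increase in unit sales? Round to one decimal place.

At 87,900 units, contribution = 87,900 × £131.99 = £11,601,921.00.
Operating income = contribution − fixed costs = £11,601,921.00 − £7,565,600 = £4,036,321.00.
After interest of £454,700.00, pre-tax earnings = £3,581,621.00.
Degree of combined leverage = contribution ÷ (EBIT − I) = £11,601,921.00 ÷ £3,581,621.00 = 3.2393.
%ΔEPS = DCL × %ΔSales = 3.2393 × +22.2% = +71.9%.

+71.9%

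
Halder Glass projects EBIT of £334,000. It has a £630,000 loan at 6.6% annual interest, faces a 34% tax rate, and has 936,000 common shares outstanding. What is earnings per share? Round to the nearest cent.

£0.21

Pre-tax income = £334,000 − £41,580.00 = £292,420.00.
Net income = £292,420.00 × (1 − 0.34) = £192,997.20.
EPS = £192,997.20 ÷ 936,000 = £0.21.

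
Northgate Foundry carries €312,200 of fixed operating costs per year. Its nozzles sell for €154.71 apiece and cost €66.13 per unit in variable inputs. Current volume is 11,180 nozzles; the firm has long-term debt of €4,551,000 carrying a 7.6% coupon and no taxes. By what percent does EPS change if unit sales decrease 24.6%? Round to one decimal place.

Total contribution margin = 11,180 × €88.58 = €990,324.40.
EBIT = €990,324.40 − €312,200 = €678,124.40.
Interest = €345,876.00, so EBIT − I = €332,248.40.
DCL = total CM / (EBIT − I) = €990,324.40 / €332,248.40 = 2.9807.
%ΔEPS = DCL × %ΔSales = 2.9807 × -24.6% = -73.3%.

-73.3%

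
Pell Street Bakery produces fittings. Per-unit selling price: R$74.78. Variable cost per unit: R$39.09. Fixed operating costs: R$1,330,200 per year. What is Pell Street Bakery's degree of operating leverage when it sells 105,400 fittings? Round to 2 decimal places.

At 105,400 units, contribution = 105,400 × R$35.69 = R$3,761,726.00.
Operating income = contribution − fixed costs = R$3,761,726.00 − R$1,330,200 = R$2,431,526.00.
Degree of operating leverage = R$3,761,726.00 / R$2,431,526.00 = 1.5471.

1.55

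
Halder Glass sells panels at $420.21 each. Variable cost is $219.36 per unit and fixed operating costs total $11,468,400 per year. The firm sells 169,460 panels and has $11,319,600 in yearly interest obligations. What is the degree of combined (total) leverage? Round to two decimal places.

Total contribution margin = 169,460 × $200.85 = $34,036,041.00.
EBIT = $34,036,041.00 − $11,468,400 = $22,567,641.00. Interest = $11,319,600.00, so EBIT − I = $11,248,041.00.
Degree of total leverage = total CM / (EBIT − interest) = $34,036,041.00 / $11,248,041.00 = 3.0260.

3.03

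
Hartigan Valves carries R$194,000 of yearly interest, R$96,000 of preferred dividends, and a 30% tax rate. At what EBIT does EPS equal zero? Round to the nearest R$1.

Preferred dividends are paid after tax, so their pre-tax equivalent is R$96,000 ÷ (1 − 0.30) = R$137,142.86.
Financial break-even EBIT = interest + D_p ÷ (1 − t) = R$194,000 + R$137,142.86 = R$331,142.86.

R$331,143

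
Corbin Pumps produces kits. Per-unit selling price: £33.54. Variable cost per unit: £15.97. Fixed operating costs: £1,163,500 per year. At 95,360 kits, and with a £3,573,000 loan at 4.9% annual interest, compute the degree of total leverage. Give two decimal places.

Total contribution margin = 95,360 × £17.57 = £1,675,475.20.
Operating income = contribution − fixed costs = £1,675,475.20 − £1,163,500 = £511,975.20. Interest = £175,077.00.
DOL = £1,675,475.20 ÷ £511,975.20 = 3.2726; DFL = £511,975.20 ÷ £336,898.20 = 1.5197.
Combined leverage = 3.2726 × 1.5197 = 4.9734.

4.97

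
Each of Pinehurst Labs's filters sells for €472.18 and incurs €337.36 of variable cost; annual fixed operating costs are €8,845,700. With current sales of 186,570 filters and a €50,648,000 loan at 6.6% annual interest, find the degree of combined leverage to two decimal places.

At 186,570 units, contribution = 186,570 × €134.82 = €25,153,367.40.
Operating income = contribution − fixed costs = €25,153,367.40 − €8,845,700 = €16,307,667.40. Interest = €3,342,768.00, so EBIT − I = €12,964,899.40.
DCL = contribution ÷ (EBIT − I) = €25,153,367.40 ÷ €12,964,899.40 = 1.9401.

1.94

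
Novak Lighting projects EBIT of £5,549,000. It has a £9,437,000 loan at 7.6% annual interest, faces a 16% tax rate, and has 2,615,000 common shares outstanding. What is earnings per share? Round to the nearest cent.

Interest = £717,212.00, so EBT = £5,549,000 − £717,212.00 = £4,831,788.00.
Net income = £4,831,788.00 × (1 − 0.16) = £4,058,701.92.
EPS = £4,058,701.92 ÷ 2,615,000 = £1.55.

£1.55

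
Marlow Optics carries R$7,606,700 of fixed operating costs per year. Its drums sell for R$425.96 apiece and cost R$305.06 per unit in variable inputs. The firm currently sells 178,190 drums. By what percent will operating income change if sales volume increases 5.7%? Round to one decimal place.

+8.8%

Total contribution margin = 178,190 × R$120.90 = R$21,543,171.00.
EBIT = R$21,543,171.00 − R$7,606,700 = R$13,936,471.00.
DOL = contribution ÷ EBIT = R$21,543,171.00 ÷ R$13,936,471.00 = 1.5458.
So EBIT moves 1.5458 × (+5.7%) = +8.8%.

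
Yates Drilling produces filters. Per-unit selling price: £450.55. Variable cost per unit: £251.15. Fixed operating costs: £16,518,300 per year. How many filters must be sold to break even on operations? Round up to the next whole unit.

82,841 filters

Contribution margin per unit = £450.55 − £251.15 = £199.40.
Break-even Q = £16,518,300 / £199.40 = 82,840.02 → 82,841 filters.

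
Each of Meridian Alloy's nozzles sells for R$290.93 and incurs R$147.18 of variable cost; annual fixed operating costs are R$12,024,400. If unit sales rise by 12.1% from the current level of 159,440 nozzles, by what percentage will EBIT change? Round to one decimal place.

+25.5%

Total contribution margin = 159,440 × R$143.75 = R$22,919,500.00.
Subtracting fixed costs: EBIT = R$22,919,500.00 − R$12,024,400 = R$10,895,100.00.
DOL = contribution ÷ EBIT = R$22,919,500.00 ÷ R$10,895,100.00 = 2.1037.
Operating income changes by 2.1037 × +12.1% = +25.5%.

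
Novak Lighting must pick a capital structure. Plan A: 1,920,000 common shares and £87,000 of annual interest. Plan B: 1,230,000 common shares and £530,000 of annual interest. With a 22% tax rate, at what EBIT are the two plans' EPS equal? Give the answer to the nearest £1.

£1,319,696

Set EPS_A = EPS_B: (EBIT − £87,000)(1 − 0.22) ÷ 1,920,000 = (EBIT − £530,000)(1 − 0.22) ÷ 1,230,000.
Cancelling (1 − t) and cross-multiplying: 1,230,000·(EBIT − 87,000) = 1,920,000·(EBIT − 530,000).
EBIT × (1,920,000 − 1,230,000) = 530,000 × 1,920,000 − 87,000 × 1,230,000 = 910,590,000,000, so EBIT = 910,590,000,000 ÷ 690,000 = 1,319,695.65.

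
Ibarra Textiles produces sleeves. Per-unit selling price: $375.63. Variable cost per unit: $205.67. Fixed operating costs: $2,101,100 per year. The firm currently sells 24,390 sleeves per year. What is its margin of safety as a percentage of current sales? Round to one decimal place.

49.3%

Each unit contributes $375.63 − $205.67 = $169.96. Break-even units = $2,101,100 ÷ $169.96 = 12,362.32; break-even revenue = 12,362.32 × $375.63 = $4,643,658.47.
Current sales = 24,390 × $375.63 = $9,161,615.70.
Margin of safety = ($9,161,615.70 − $4,643,658.47) ÷ $9,161,615.70 = 49.3%.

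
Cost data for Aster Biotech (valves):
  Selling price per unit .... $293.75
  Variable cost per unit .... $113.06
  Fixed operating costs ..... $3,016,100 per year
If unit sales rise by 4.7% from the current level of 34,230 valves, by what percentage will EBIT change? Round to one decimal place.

Total contribution margin = 34,230 × $180.69 = $6,185,018.70.
Subtracting fixed costs: EBIT = $6,185,018.70 − $3,016,100 = $3,168,918.70.
So DOL = total CM / EBIT = $6,185,018.70 / $3,168,918.70 = 1.9518.
Operating income changes by 1.9518 × +4.7% = +9.2%.

+9.2%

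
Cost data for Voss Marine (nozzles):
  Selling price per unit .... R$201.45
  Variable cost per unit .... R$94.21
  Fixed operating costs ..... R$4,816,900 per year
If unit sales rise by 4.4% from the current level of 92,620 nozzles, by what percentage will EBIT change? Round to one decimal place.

+8.5%

Total contribution margin = 92,620 × R$107.24 = R$9,932,568.80.
EBIT = R$9,932,568.80 − R$4,816,900 = R$5,115,668.80.
So DOL = total CM / EBIT = R$9,932,568.80 / R$5,115,668.80 = 1.9416.
So EBIT moves 1.9416 × (+4.4%) = +8.5%.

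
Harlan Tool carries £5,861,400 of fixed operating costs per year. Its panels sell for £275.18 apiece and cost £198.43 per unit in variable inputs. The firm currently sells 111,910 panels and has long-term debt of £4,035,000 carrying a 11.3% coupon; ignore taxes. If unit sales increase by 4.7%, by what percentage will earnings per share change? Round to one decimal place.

+17.8%

At 111,910 units, contribution = 111,910 × £76.75 = £8,589,092.50.
Subtracting fixed costs: EBIT = £8,589,092.50 − £5,861,400 = £2,727,692.50.
After interest of £455,955.00, pre-tax earnings = £2,271,737.50.
DCL = total CM / (EBIT − I) = £8,589,092.50 / £2,271,737.50 = 3.7808.
EPS therefore changes by 3.7808 × (+4.7%) = +17.8%.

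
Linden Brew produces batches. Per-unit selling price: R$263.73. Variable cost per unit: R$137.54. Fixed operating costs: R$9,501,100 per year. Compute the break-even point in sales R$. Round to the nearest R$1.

R$19,856,764

CM per unit = R$263.73 − R$137.54 = R$126.19; CM ratio = R$126.19 / R$263.73 = 0.4785.
Break-even revenue = fixed costs × price ÷ CM = R$9,501,100 × R$263.73 ÷ R$126.19 = R$19,856,764.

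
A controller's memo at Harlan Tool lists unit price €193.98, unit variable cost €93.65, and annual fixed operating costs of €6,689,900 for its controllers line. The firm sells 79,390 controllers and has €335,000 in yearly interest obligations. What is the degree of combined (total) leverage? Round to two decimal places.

Total contribution margin = 79,390 × €100.33 = €7,965,198.70.
Subtracting fixed costs: EBIT = €7,965,198.70 − €6,689,900 = €1,275,298.70. Interest = €335,000.00.
DOL = €7,965,198.70 ÷ €1,275,298.70 = 6.2458; DFL = €1,275,298.70 ÷ €940,298.70 = 1.3563.
DCL = DOL × DFL = 6.2458 × 1.3563 = 8.4712.

8.47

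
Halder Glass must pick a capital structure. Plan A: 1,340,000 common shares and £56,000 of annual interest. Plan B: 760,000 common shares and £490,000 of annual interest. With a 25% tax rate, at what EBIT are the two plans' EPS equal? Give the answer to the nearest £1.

£1,058,690

At indifference, (EBIT − 56,000)(1 − t)/1,340,000 = (EBIT − 490,000)(1 − t)/760,000.
The (1 − t) factor cancels: (EBIT − 56,000) × 760,000 = (EBIT − 490,000) × 1,340,000.
EBIT × (1,340,000 − 760,000) = 490,000 × 1,340,000 − 56,000 × 760,000 = 614,040,000,000, so EBIT = 614,040,000,000 ÷ 580,000 = 1,058,689.66.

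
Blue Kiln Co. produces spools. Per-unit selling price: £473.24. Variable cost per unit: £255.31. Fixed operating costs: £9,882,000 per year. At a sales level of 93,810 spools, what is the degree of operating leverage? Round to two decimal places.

Contribution at this volume is 93,810 × £217.93 = £20,444,013.30.
EBIT = £20,444,013.30 − £9,882,000 = £10,562,013.30.
So DOL = total CM / EBIT = £20,444,013.30 / £10,562,013.30 = 1.9356.

1.94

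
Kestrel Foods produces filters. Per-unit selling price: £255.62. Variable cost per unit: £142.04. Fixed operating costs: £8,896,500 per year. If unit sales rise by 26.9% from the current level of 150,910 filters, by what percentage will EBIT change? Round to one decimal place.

Contribution at this volume is 150,910 × £113.58 = £17,140,357.80.
EBIT = £17,140,357.80 − £8,896,500 = £8,243,857.80.
Degree of operating leverage = £17,140,357.80 / £8,243,857.80 = 2.0792.
So EBIT moves 2.0792 × (+26.9%) = +55.9%.

+55.9%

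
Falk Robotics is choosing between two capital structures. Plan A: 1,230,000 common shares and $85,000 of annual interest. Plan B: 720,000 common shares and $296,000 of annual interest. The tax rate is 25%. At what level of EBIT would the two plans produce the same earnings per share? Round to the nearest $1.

At indifference, (EBIT − 85,000)(1 − t)/1,230,000 = (EBIT − 296,000)(1 − t)/720,000.
The (1 − t) factor cancels: (EBIT − 85,000) × 720,000 = (EBIT − 296,000) × 1,230,000.
Solving, EBIT = (296,000·1,230,000 − 85,000·720,000) / (1,230,000 − 720,000) = 302,880,000,000 / 510,000 = 593,882.35.

$593,882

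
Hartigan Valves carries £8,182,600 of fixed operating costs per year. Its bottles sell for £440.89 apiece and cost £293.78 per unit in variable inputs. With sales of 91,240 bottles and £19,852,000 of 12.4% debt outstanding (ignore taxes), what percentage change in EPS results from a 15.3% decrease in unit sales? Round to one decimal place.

Total contribution margin = 91,240 × £147.11 = £13,422,316.40.
EBIT = £13,422,316.40 − £8,182,600 = £5,239,716.40.
Interest = £2,461,648.00, so EBIT − I = £2,778,068.40.
DCL = total CM / (EBIT − I) = £13,422,316.40 / £2,778,068.40 = 4.8315.
%ΔEPS = DCL × %ΔSales = 4.8315 × -15.3% = -73.9%.

-73.9%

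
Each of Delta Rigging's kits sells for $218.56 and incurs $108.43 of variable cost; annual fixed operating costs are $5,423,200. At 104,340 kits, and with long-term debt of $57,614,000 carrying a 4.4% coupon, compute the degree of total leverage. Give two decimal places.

Contribution at this volume is 104,340 × $110.13 = $11,490,964.20.
Operating income = contribution − fixed costs = $11,490,964.20 − $5,423,200 = $6,067,764.20. Interest = $2,535,016.00.
DOL = $11,490,964.20 ÷ $6,067,764.20 = 1.8938; DFL = $6,067,764.20 ÷ $3,532,748.20 = 1.7176.
Combined leverage = 1.8938 × 1.7176 = 3.2528.

3.25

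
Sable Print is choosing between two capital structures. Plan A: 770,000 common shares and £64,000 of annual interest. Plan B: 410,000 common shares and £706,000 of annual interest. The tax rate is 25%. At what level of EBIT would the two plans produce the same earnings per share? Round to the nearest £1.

£1,437,167

Set EPS_A = EPS_B: (EBIT − £64,000)(1 − 0.25) ÷ 770,000 = (EBIT − £706,000)(1 − 0.25) ÷ 410,000.
The (1 − t) factor cancels: (EBIT − 64,000) × 410,000 = (EBIT − 706,000) × 770,000.
EBIT × (770,000 − 410,000) = 706,000 × 770,000 − 64,000 × 410,000 = 517,380,000,000, so EBIT = 517,380,000,000 ÷ 360,000 = 1,437,166.67.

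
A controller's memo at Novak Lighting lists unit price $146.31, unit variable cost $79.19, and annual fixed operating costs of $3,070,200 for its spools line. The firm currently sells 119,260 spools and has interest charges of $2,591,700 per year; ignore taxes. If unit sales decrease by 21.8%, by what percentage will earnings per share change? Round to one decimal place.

-74.5%

Contribution at this volume is 119,260 × $67.12 = $8,004,731.20.
Operating income = contribution − fixed costs = $8,004,731.20 − $3,070,200 = $4,934,531.20.
After interest of $2,591,700.00, pre-tax earnings = $2,342,831.20.
Degree of combined leverage = contribution ÷ (EBIT − I) = $8,004,731.20 ÷ $2,342,831.20 = 3.4167.
EPS therefore changes by 3.4167 × (-21.8%) = -74.5%.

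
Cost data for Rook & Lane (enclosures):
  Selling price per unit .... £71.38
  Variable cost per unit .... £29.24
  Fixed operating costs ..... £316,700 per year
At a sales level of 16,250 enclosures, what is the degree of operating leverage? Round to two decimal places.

At 16,250 units, contribution = 16,250 × £42.14 = £684,775.00.
Subtracting fixed costs: EBIT = £684,775.00 − £316,700 = £368,075.00.
So DOL = total CM / EBIT = £684,775.00 / £368,075.00 = 1.8604.

1.86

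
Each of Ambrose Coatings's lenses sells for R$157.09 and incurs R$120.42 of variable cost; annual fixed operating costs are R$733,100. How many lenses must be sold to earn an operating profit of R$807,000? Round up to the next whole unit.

Unit CM = price − variable cost = R$157.09 − R$120.42 = R$36.67.
Units = (FC + target) / CM = (R$733,100 + R$807,000) / R$36.67 = 41,998.91, so 41,999 lenses.

41,999 lenses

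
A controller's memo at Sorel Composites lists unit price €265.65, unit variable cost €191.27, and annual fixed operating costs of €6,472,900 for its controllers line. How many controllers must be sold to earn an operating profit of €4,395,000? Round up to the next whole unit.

146,114 controllers

Contribution margin per unit = €265.65 − €191.27 = €74.38.
Need Q such that Q × €74.38 − €6,472,900 = €4,395,000, i.e. Q = €10,867,900 / €74.38 = 146,113.20 → 146,114.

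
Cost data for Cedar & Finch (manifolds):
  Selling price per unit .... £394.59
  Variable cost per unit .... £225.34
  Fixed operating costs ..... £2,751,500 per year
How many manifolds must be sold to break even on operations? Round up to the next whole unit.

Unit CM = price − variable cost = £394.59 − £225.34 = £169.25.
Units to break even: £2,751,500 ÷ £169.25 = 16,257.02, rounded up to 16,258.

16,258 manifolds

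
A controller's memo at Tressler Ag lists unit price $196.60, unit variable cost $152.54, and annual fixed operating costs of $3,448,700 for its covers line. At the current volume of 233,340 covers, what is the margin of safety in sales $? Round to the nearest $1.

$30,486,210

Each unit contributes $196.60 − $152.54 = $44.06. Break-even units = $3,448,700 ÷ $44.06 = 78,272.81; break-even revenue = 78,272.81 × $196.60 = $15,388,434.41.
Actual sales revenue = 233,340 × $196.60 = $45,874,644.00.
Margin of safety = $45,874,644.00 − $15,388,434.41 = $30,486,210.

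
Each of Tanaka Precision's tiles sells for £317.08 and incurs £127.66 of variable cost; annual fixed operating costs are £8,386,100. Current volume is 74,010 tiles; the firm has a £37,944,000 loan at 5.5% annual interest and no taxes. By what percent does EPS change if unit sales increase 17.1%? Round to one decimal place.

+67.6%

At 74,010 units, contribution = 74,010 × £189.42 = £14,018,974.20.
Operating income = contribution − fixed costs = £14,018,974.20 − £8,386,100 = £5,632,874.20.
Interest = £2,086,920.00, so EBIT − I = £3,545,954.20.
DCL = total CM / (EBIT − I) = £14,018,974.20 / £3,545,954.20 = 3.9535.
EPS therefore changes by 3.9535 × (+17.1%) = +67.6%.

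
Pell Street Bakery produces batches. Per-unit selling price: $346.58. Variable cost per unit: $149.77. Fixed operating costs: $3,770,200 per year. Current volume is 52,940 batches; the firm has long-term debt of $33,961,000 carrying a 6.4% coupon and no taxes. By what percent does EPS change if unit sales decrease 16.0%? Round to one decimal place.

At 52,940 units, contribution = 52,940 × $196.81 = $10,419,121.40.
EBIT = $10,419,121.40 − $3,770,200 = $6,648,921.40.
After interest of $2,173,504.00, pre-tax earnings = $4,475,417.40.
Degree of combined leverage = contribution ÷ (EBIT − I) = $10,419,121.40 ÷ $4,475,417.40 = 2.3281.
EPS therefore changes by 2.3281 × (-16.0%) = -37.2%.

-37.2%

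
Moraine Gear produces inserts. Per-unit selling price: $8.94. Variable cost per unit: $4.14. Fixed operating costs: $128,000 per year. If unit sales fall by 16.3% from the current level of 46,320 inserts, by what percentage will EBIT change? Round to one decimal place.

-38.4%

Contribution at this volume is 46,320 × $4.80 = $222,336.00.
Operating income = contribution − fixed costs = $222,336.00 − $128,000 = $94,336.00.
Degree of operating leverage = $222,336.00 / $94,336.00 = 2.3569.
So EBIT moves 2.3569 × (-16.3%) = -38.4%.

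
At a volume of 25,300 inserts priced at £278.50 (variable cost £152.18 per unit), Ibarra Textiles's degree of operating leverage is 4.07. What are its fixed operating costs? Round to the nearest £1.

£2,410,664

Contribution at this volume is 25,300 × £126.32 = £3,195,896.00.
Since DOL = CM ÷ EBIT, EBIT = £3,195,896.00 ÷ 4.07 = £785,232.43.
And FC = contribution − EBIT = £3,195,896.00 − £785,232.43 = £2,410,664.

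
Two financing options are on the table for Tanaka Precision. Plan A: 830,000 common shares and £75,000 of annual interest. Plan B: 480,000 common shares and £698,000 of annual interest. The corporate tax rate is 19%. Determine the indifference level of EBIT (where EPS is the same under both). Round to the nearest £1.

Set EPS_A = EPS_B: (EBIT − £75,000)(1 − 0.19) ÷ 830,000 = (EBIT − £698,000)(1 − 0.19) ÷ 480,000.
The (1 − t) factor cancels: (EBIT − 75,000) × 480,000 = (EBIT − 698,000) × 830,000.
EBIT × (830,000 − 480,000) = 698,000 × 830,000 − 75,000 × 480,000 = 543,340,000,000, so EBIT = 543,340,000,000 ÷ 350,000 = 1,552,400.00.

£1,552,400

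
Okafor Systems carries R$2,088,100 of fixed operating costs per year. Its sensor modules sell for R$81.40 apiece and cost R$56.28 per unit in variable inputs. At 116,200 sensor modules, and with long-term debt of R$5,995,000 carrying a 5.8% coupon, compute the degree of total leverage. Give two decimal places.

6.04

Contribution at this volume is 116,200 × R$25.12 = R$2,918,944.00.
Operating income = contribution − fixed costs = R$2,918,944.00 − R$2,088,100 = R$830,844.00. Interest = R$347,710.00.
DOL = R$2,918,944.00 ÷ R$830,844.00 = 3.5132; DFL = R$830,844.00 ÷ R$483,134.00 = 1.7197.
DCL = DOL × DFL = 3.5132 × 1.7197 = 6.0417.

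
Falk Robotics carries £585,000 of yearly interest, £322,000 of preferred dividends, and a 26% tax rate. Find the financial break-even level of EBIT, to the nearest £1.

Preferred dividends are paid after tax, so their pre-tax equivalent is £322,000 ÷ (1 − 0.26) = £435,135.14.
EPS = 0 when EBIT covers interest plus the pre-tax preferred burden: £585,000 + £435,135.14 = £1,020,135.14.

£1,020,135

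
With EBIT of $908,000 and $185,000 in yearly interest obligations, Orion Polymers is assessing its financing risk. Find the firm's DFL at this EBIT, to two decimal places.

1.26

Interest = $185,000.00.
DFL = EBIT ÷ (EBIT − I) = $908,000 ÷ ($908,000 − $185,000.00) = $908,000 ÷ $723,000.00 = 1.2559.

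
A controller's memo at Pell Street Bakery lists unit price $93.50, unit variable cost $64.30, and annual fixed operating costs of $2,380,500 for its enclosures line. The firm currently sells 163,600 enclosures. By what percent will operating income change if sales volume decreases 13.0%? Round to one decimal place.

-25.9%

Contribution at this volume is 163,600 × $29.20 = $4,777,120.00.
Subtracting fixed costs: EBIT = $4,777,120.00 − $2,380,500 = $2,396,620.00.
Degree of operating leverage = $4,777,120.00 / $2,396,620.00 = 1.9933.
Operating income changes by 1.9933 × -13.0% = -25.9%.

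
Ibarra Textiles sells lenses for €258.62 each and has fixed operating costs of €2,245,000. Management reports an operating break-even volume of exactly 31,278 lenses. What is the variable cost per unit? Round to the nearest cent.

€186.84

At break-even, FC = Q × (P − VC), so P − VC = €2,245,000 ÷ 31,278 = €71.7757.
Hence VC = price − CM = €258.62 − €71.7757 = €186.84.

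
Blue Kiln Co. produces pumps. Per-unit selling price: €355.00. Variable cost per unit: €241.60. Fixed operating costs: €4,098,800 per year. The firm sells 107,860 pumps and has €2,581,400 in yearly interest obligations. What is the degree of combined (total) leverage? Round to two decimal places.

Contribution at this volume is 107,860 × €113.40 = €12,231,324.00.
Subtracting fixed costs: EBIT = €12,231,324.00 − €4,098,800 = €8,132,524.00. Interest = €2,581,400.00, so EBIT − I = €5,551,124.00.
DCL = contribution ÷ (EBIT − I) = €12,231,324.00 ÷ €5,551,124.00 = 2.2034.

2.20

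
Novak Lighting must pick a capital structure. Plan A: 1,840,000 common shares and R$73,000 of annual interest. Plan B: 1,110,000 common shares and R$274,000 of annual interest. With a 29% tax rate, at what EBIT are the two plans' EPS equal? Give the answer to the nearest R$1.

R$579,630

Set EPS_A = EPS_B: (EBIT − R$73,000)(1 − 0.29) ÷ 1,840,000 = (EBIT − R$274,000)(1 − 0.29) ÷ 1,110,000.
The (1 − t) factor cancels: (EBIT − 73,000) × 1,110,000 = (EBIT − 274,000) × 1,840,000.
EBIT × (1,840,000 − 1,110,000) = 274,000 × 1,840,000 − 73,000 × 1,110,000 = 423,130,000,000, so EBIT = 423,130,000,000 ÷ 730,000 = 579,630.14.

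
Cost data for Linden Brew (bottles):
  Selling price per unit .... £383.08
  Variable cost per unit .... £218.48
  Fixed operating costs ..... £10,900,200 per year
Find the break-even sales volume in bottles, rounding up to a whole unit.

Each unit contributes £383.08 − £218.48 = £164.60.
Break-even volume = fixed costs ÷ CM per unit = £10,900,200 ÷ £164.60 = 66,222.36, so 66,223 bottles.

66,223 bottles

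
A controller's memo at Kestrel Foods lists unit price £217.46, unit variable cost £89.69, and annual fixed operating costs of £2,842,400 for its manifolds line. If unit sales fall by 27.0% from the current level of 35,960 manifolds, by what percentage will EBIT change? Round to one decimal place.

Total contribution margin = 35,960 × £127.77 = £4,594,609.20.
EBIT = £4,594,609.20 − £2,842,400 = £1,752,209.20.
Degree of operating leverage = £4,594,609.20 / £1,752,209.20 = 2.6222.
Operating income changes by 2.6222 × -27.0% = -70.8%.

-70.8%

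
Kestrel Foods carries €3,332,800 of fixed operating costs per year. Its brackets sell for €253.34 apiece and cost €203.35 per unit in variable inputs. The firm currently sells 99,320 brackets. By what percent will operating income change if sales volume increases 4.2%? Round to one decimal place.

At 99,320 units, contribution = 99,320 × €49.99 = €4,965,006.80.
EBIT = €4,965,006.80 − €3,332,800 = €1,632,206.80.
So DOL = total CM / EBIT = €4,965,006.80 / €1,632,206.80 = 3.0419.
%ΔEBIT = DOL × %ΔSales = 3.0419 × +4.2% = +12.8%.

+12.8%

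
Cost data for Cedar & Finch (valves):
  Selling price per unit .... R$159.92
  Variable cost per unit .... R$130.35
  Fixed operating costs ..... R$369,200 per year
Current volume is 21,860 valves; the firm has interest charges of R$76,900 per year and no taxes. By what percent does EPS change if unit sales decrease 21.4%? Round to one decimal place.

Contribution at this volume is 21,860 × R$29.57 = R$646,400.20.
EBIT = R$646,400.20 − R$369,200 = R$277,200.20.
Interest = R$76,900.00, so EBIT − I = R$200,300.20.
Degree of combined leverage = contribution ÷ (EBIT − I) = R$646,400.20 ÷ R$200,300.20 = 3.2272.
EPS therefore changes by 3.2272 × (-21.4%) = -69.1%.

-69.1%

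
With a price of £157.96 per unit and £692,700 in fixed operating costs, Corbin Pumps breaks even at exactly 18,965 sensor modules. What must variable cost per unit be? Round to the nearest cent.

£121.43

Contribution per unit must be FC / Q = £692,700 / 18,965 = £36.5252.
Variable cost per unit = £157.96 − £36.5252 = £121.43.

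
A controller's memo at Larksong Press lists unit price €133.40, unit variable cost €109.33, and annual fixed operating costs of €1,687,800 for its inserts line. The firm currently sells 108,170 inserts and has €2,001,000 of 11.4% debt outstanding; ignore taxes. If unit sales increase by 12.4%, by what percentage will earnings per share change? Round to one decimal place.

+46.9%

Contribution at this volume is 108,170 × €24.07 = €2,603,651.90.
EBIT = €2,603,651.90 − €1,687,800 = €915,851.90.
Interest = €228,114.00, so EBIT − I = €687,737.90.
Degree of combined leverage = contribution ÷ (EBIT − I) = €2,603,651.90 ÷ €687,737.90 = 3.7858.
EPS therefore changes by 3.7858 × (+12.4%) = +46.9%.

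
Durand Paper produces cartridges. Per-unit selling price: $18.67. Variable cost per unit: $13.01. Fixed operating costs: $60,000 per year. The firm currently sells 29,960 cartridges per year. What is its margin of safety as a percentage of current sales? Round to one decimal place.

64.6%

Unit CM = price − variable cost = $18.67 − $13.01 = $5.66. Break-even units = $60,000 ÷ $5.66 = 10,600.71; break-even revenue = 10,600.71 × $18.67 = $197,915.19.
Actual sales revenue = 29,960 × $18.67 = $559,353.20.
Margin of safety = ($559,353.20 − $197,915.19) ÷ $559,353.20 = 64.6%.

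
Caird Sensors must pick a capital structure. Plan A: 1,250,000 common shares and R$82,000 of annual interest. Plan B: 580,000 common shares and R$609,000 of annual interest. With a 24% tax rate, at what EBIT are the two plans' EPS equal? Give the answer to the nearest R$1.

R$1,065,209

Set EPS_A = EPS_B: (EBIT − R$82,000)(1 − 0.24) ÷ 1,250,000 = (EBIT − R$609,000)(1 − 0.24) ÷ 580,000.
Cancelling (1 − t) and cross-multiplying: 580,000·(EBIT − 82,000) = 1,250,000·(EBIT − 609,000).
EBIT × (1,250,000 − 580,000) = 609,000 × 1,250,000 − 82,000 × 580,000 = 713,690,000,000, so EBIT = 713,690,000,000 ÷ 670,000 = 1,065,208.96.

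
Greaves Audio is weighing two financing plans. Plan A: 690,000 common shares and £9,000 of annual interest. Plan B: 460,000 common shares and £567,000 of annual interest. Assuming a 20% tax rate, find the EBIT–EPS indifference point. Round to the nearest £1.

£1,683,000

Set EPS_A = EPS_B: (EBIT − £9,000)(1 − 0.20) ÷ 690,000 = (EBIT − £567,000)(1 − 0.20) ÷ 460,000.
The (1 − t) factor cancels: (EBIT − 9,000) × 460,000 = (EBIT − 567,000) × 690,000.
EBIT × (690,000 − 460,000) = 567,000 × 690,000 − 9,000 × 460,000 = 387,090,000,000, so EBIT = 387,090,000,000 ÷ 230,000 = 1,683,000.00.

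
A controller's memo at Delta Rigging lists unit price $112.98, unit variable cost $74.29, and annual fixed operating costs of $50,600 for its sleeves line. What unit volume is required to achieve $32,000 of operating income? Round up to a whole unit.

2,135 sleeves

Unit CM = price − variable cost = $112.98 − $74.29 = $38.69.
Units = (FC + target) / CM = ($50,600 + $32,000) / $38.69 = 2,134.92, so 2,135 sleeves.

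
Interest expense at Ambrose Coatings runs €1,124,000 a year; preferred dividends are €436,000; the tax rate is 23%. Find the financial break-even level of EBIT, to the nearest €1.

Grossing the preferred dividend up to pre-tax terms: €436,000 / (1 − 0.23) = €566,233.77.
Financial break-even EBIT = interest + D_p ÷ (1 − t) = €1,124,000 + €566,233.77 = €1,690,233.77.

€1,690,234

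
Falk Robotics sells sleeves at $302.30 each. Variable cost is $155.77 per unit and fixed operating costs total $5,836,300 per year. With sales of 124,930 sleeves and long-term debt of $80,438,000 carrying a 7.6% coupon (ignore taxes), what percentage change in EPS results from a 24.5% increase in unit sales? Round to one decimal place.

+70.6%

At 124,930 units, contribution = 124,930 × $146.53 = $18,305,992.90.
Subtracting fixed costs: EBIT = $18,305,992.90 − $5,836,300 = $12,469,692.90.
After interest of $6,113,288.00, pre-tax earnings = $6,356,404.90.
DCL = total CM / (EBIT − I) = $18,305,992.90 / $6,356,404.90 = 2.8799.
EPS therefore changes by 2.8799 × (+24.5%) = +70.6%.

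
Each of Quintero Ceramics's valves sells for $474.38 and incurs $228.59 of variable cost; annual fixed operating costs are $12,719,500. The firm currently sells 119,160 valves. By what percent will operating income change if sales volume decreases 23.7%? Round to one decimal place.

-41.9%

Total contribution margin = 119,160 × $245.79 = $29,288,336.40.
EBIT = $29,288,336.40 − $12,719,500 = $16,568,836.40.
Degree of operating leverage = $29,288,336.40 / $16,568,836.40 = 1.7677.
So EBIT moves 1.7677 × (-23.7%) = -41.9%.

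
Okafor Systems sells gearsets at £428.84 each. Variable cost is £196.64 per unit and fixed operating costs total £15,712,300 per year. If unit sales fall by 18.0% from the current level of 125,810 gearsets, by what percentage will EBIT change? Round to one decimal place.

-38.9%

At 125,810 units, contribution = 125,810 × £232.20 = £29,213,082.00.
Subtracting fixed costs: EBIT = £29,213,082.00 − £15,712,300 = £13,500,782.00.
So DOL = total CM / EBIT = £29,213,082.00 / £13,500,782.00 = 2.1638.
%ΔEBIT = DOL × %ΔSales = 2.1638 × -18.0% = -38.9%.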